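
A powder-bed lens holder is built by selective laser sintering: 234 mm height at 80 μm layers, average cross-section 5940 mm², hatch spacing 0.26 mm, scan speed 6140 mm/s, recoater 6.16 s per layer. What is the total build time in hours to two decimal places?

8.03 hours

Number of layers: 234 / 0.08 → 2925 (rounded up).
Per-layer scan distance: 5940 / 0.26 → 22846.2 mm.
Scan time per layer = 22846.2 / 6140 = 3.7209 s.
Time per layer = 3.7209 + 6.16, so 9.8809 s.
2925 layers × 9.8809 s/layer = 28901.6325 s, i.e. 8.03 hours.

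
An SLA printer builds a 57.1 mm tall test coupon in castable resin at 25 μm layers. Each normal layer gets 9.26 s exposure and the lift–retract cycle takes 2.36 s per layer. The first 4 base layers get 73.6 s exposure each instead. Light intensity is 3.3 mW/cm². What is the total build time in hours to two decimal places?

7.44 hours

Layer count = ceil(57.1 / 0.025) = 2284.
Bottom layers = 4 × (73.6 + 2.36), so 303.84 s.
Normal layers: 2280 × (9.26 + 2.36) → 26493.6 s.
Sum: 303.84 + 26493.6 = 26797.44 s → 7.44 hours.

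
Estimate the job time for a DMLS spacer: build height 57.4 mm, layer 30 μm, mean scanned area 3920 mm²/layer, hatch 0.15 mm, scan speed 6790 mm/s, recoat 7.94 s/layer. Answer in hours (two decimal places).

Layer count = ceil(57.4 / 0.03) = 1914.
Scan path per layer = 3920 / 0.15, so 26133.3 mm.
Per-layer scan time: 26133.3 / 6790 → 3.8488 s.
Layer cycle = 3.8488 + 7.94, so 11.7888 s.
Build time = 1914 × 11.7888 = 22563.7632 s = 6.27 hours.

6.27 hours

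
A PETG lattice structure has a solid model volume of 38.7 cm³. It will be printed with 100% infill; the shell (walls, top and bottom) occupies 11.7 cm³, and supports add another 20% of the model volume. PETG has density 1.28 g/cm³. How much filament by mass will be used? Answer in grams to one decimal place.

Infill region = 38.7 − 11.7 = 27 cm³.
Infill volume: 1.00 × 27 → 27 cm³.
Support = 0.20 × 38.7 = 7.74 cm³.
Deposited volume = 11.7 + 27 + 7.74, so 46.44 cm³.
Mass = 46.44 × 1.28, so 59.4432 g.

59.4 g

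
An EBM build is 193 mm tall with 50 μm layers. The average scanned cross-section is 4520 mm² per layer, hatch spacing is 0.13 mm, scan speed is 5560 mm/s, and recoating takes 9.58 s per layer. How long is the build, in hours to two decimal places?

Number of layers: 193 / 0.05 → 3860 (rounded up).
Hatch length per layer = 4520 / 0.13, so 34769.2 mm.
Beam time per layer: 34769.2 / 5560 → 6.2535 s.
Per-layer time: 6.2535 + 9.58 → 15.8335 s.
Total: 3860 × 15.8335 s = 61117.31 s → 16.98 hours.

16.98 hours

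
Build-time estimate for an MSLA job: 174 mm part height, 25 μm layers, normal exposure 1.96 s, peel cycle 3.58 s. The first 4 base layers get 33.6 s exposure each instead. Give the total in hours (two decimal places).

Layer count = ceil(174 / 0.025) = 6960.
Bottom layers: 4 × (33.6 + 3.58) → 148.72 s.
Remaining layers = 6956 × (1.96 + 3.58), so 38536.24 s.
Sum: 148.72 + 38536.24 = 38684.96 s → 10.75 hours.

10.75 hours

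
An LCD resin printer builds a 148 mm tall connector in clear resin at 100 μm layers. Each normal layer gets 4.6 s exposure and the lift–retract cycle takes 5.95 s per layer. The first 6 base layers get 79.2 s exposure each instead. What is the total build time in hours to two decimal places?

4.46 hours

Layers = ⌈148/0.1⌉ = 1480.
Burn-in layers = 6 × (79.2 + 5.95), so 510.9 s.
Normal layers = 1474 × (4.6 + 5.95) = 15550.7 s.
Sum: 510.9 + 15550.7 = 16061.6 s → 4.46 hours.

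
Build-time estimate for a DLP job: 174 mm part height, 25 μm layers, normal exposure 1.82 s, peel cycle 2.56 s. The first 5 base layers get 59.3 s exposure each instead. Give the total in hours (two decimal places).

Number of layers: 174 / 0.025 → 6960 (rounded up).
Bottom layers: 5 × (59.3 + 2.56) → 309.3 s.
Regular layers: 6955 × (1.82 + 2.56) → 30462.9 s.
Total = 309.3 + 30462.9 = 30772.2 s = 8.55 hours.

8.55 hours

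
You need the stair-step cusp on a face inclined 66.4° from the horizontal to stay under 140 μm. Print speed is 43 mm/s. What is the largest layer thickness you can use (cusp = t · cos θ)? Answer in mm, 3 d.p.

Layer height = cusp / cos(66.4°) = 0.14 / 0.4003 = 0.350 mm.

0.350 mm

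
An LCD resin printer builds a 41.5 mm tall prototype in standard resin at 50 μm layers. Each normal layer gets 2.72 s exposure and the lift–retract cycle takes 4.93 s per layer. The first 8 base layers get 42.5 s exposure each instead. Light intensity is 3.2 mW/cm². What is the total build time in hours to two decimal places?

Layers = ⌈41.5/0.05⌉ = 830.
Bottom layers: 8 × (42.5 + 4.93) → 379.44 s.
Normal layers = 822 × (2.72 + 4.93), so 6288.3 s.
Total = 379.44 + 6288.3 = 6667.74 s = 1.85 hours.

1.85 hours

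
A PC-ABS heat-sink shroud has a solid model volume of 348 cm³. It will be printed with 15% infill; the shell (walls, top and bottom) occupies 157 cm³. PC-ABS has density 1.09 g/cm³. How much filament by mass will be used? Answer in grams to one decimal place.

Infill region = 348 − 157, so 191 cm³.
Infill volume = 0.15 × 191, so 28.65 cm³.
Total extruded = 157 + 28.65 = 185.65 cm³.
Mass = 185.65 × 1.09 = 202.3585 g.

202.4 g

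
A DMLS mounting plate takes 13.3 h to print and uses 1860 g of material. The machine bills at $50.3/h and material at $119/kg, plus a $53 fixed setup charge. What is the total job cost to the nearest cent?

$943.33

Machine-time cost: 50.3 × 13.3 → $668.99.
Feedstock cost = 119 × 1860/1000, so $221.34.
Total = 668.99 + 221.34 + 53 = $943.33.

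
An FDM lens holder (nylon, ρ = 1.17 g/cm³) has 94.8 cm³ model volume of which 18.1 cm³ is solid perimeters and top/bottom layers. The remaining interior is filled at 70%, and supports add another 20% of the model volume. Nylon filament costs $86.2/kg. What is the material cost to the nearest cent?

Infill region: 94.8 − 18.1 → 76.7 cm³.
Infill volume = 0.70 × 76.7 = 53.69 cm³.
Support = 0.20 × 94.8, so 18.96 cm³.
Total extruded: 18.1 + 53.69 + 18.96 → 90.75 cm³.
Mass = 90.75 × 1.17 = 106.1775 g.
Cost = 106.1775 g / 1000 × $86.2/kg = $9.15.

$9.15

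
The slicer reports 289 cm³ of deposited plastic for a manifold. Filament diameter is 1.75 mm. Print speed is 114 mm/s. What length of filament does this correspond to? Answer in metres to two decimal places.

120.15 m

Filament cross-section = π × (1.75/2)² = 2.4053 mm².
L = 289000 mm³ / 2.4053 mm² = 120151.33 mm, i.e. 120.15 m.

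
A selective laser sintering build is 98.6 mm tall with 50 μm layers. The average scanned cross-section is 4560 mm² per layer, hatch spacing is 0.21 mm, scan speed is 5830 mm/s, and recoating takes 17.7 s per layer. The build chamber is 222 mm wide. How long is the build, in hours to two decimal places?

11.74 hours

Layer count = ceil(98.6 / 0.05) = 1972.
Scan path per layer = 4560 / 0.21, so 21714.3 mm.
Laser time per layer = 21714.3 / 5830, so 3.7246 s.
Time per layer: 3.7246 + 17.7 → 21.4246 s.
Build time = 1972 × 21.4246 = 42249.3112 s = 11.74 hours.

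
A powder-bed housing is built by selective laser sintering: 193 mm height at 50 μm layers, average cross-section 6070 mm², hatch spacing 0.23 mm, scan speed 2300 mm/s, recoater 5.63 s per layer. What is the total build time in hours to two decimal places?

Layers = ⌈193/0.05⌉ = 3860.
Hatch length per layer = 6070 / 0.23 = 26391.3 mm.
Scan time per layer: 26391.3 / 2300 → 11.4745 s.
Per-layer time = 11.4745 + 5.63, so 17.1045 s.
3860 layers × 17.1045 s/layer = 66023.37 s, i.e. 18.34 hours.

18.34 hours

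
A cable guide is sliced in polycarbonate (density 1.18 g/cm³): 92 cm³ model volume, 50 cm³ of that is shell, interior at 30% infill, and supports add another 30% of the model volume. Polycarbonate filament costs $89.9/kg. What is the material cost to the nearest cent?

Interior volume = 92 − 50, so 42 cm³.
Infill volume = 0.30 × 42, so 12.6 cm³.
Support = 0.30 × 92 = 27.6 cm³.
Total extruded = 50 + 12.6 + 27.6, so 90.2 cm³.
Mass = 90.2 × 1.18 = 106.436 g.
At $89.9/kg: 106.436/1000 × 89.9 = $9.57.

$9.57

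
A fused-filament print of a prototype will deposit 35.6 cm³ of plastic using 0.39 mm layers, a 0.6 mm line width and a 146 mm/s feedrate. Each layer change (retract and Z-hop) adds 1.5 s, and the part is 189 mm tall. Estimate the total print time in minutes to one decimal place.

Bead cross-section = 0.39 × 0.6, so 0.234 mm².
Path length: 35600 mm³ / 0.234 mm² → 152136.8 mm.
Time extruding: 152136.8 / 146 → 1042 s.
Number of layers: 189 / 0.39 → 485 (rounded up).
Layer-change overhead = 485 × 1.5, so 727.5 s.
Total = 1042 + 727.5 = 1769.5 s = 29.5 minutes.

29.5 minutes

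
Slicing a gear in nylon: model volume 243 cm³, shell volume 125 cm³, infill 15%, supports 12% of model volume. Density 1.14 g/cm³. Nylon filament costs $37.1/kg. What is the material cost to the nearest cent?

$7.27

Interior volume = 243 − 125, so 118 cm³.
Infill deposited = 0.15 × 118 = 17.7 cm³.
Support: 0.12 × 243 → 29.16 cm³.
Deposited volume = 125 + 17.7 + 29.16, so 171.86 cm³.
Mass = 171.86 × 1.14 = 195.9204 g.
At $37.1/kg: 195.9204/1000 × 37.1 = $7.27.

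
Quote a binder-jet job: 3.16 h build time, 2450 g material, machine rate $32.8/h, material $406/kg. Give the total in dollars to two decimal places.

$1098.35

Machine cost: 32.8 × 3.16 → $103.648.
Feedstock cost: 406 × 2450/1000 → $994.70.
Total = 103.648 + 994.70 = 1098.348 ≈ $1098.35.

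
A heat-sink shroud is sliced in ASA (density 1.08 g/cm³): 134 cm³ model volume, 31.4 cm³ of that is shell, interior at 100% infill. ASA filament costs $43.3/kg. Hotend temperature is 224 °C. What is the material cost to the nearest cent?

Interior volume: 134 − 31.4 → 102.6 cm³.
Deposited infill = 1.00 × 102.6, so 102.6 cm³.
Total printed volume: 31.4 + 102.6 → 134 cm³.
Mass: 134 × 1.08 → 144.72 g.
Cost = 144.72 g / 1000 × $43.3/kg = $6.27.

$6.27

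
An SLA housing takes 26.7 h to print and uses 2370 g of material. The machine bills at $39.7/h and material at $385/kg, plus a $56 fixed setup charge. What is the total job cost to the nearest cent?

$2028.44

Machine-time cost = 39.7 × 26.7 = $1059.99.
Material cost = 385 × 2370/1000 = $912.45.
Total = 1059.99 + 912.45 + 56 = $2028.44.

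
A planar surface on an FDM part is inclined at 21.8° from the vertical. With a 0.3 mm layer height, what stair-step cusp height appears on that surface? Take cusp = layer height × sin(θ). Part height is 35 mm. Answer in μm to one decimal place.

h_c = t·sin θ = 0.3 × 0.3714 = 0.11142 mm (111.4 μm).

111.4 μm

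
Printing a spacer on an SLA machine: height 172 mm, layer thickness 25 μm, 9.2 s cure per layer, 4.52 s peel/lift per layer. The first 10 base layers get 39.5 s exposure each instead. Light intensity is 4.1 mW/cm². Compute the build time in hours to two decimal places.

26.30 hours

Layers = ⌈172/0.025⌉ = 6880.
Base layers = 10 × (39.5 + 4.52), so 440.2 s.
Remaining layers = 6870 × (9.2 + 4.52), so 94256.4 s.
Total = 440.2 + 94256.4 = 94696.6 s = 26.30 hours.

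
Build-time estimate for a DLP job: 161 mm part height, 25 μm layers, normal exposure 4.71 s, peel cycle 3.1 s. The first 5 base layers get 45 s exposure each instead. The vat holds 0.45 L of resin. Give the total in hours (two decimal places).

Layer count = ceil(161 / 0.025) = 6440.
Bottom layers = 5 × (45 + 3.1) = 240.5 s.
Remaining layers = 6435 × (4.71 + 3.1), so 50257.35 s.
Sum: 240.5 + 50257.35 = 50497.85 s → 14.03 hours.

14.03 hours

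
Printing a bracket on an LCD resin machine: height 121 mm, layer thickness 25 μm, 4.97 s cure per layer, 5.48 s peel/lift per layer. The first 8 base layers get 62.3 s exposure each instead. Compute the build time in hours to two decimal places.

14.18 hours

Layer count = ceil(121 / 0.025) = 4840.
Burn-in layers = 8 × (62.3 + 5.48), so 542.24 s.
Remaining layers: 4832 × (4.97 + 5.48) → 50494.4 s.
Total = 542.24 + 50494.4 = 51036.64 s = 14.18 hours.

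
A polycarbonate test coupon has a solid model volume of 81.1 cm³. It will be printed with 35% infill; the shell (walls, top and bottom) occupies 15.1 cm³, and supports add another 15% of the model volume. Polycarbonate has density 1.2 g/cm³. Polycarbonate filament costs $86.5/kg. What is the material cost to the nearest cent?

Interior volume = 81.1 − 15.1, so 66 cm³.
Deposited infill: 0.35 × 66 → 23.1 cm³.
Support = 0.15 × 81.1, so 12.165 cm³.
Deposited volume = 15.1 + 23.1 + 12.165 = 50.365 cm³.
Mass = 50.365 × 1.2, so 60.438 g.
At $86.5/kg: 60.438/1000 × 86.5 = $5.23.

$5.23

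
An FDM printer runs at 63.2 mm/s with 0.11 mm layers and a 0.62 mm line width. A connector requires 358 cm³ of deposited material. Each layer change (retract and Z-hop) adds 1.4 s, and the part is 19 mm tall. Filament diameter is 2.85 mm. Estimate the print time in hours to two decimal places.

23.14 hours

Bead cross-section = 0.11 × 0.62, so 0.0682 mm².
Total extruded path = 358000/0.0682 = 5249266.9 mm.
Time extruding: 5249266.9 / 63.2 → 83058 s.
Layer count = ceil(19 / 0.11) = 173.
Z-hop total = 173 × 1.4 = 242.2 s.
Total = 83058 + 242.2 = 83300.2 s = 23.14 hours.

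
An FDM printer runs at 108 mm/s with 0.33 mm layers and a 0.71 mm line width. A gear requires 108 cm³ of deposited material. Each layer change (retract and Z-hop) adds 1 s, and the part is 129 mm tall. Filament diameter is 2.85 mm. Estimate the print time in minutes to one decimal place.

Extrusion cross-section = 0.33 × 0.71, so 0.2343 mm².
Total extruded path = 108000/0.2343 = 460947.5 mm.
Time extruding = 460947.5 / 108 = 4268 s.
Layers = ⌈129/0.33⌉ = 391.
Non-print overhead: 391 × 1 → 391 s.
Total = 4268 + 391 = 4659 s = 77.7 minutes.

77.7 minutes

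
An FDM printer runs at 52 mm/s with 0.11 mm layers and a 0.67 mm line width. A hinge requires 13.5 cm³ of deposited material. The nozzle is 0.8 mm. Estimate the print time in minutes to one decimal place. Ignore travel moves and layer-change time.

Extrusion cross-section = 0.11 × 0.67 = 0.0737 mm².
Total extruded path = 13500/0.0737 = 183175 mm.
Extrusion time = 183175 / 52, so 3522.6 s.
Converting: 3522.6 s = 58.7 minutes.

58.7 minutes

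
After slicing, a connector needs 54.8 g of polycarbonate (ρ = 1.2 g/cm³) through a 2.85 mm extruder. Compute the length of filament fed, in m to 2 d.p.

7.16 m

Extruded volume: 54.8/1.2 = 45.6667 cm³ (45666.7 mm³).
A = π r² = π × 1.425² = 6.3794 mm².
Length = 45666.7 / 6.3794 = 7158.46 mm = 7.16 m.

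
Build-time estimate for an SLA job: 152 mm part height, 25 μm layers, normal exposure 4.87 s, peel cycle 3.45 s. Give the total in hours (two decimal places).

14.05 hours

Number of layers: 152 / 0.025 → 6080 (rounded up).
Cycle time = 4.87 + 3.45, so 8.32 s.
Total = 6080 × 8.32 = 50585.6 s = 14.05 hours.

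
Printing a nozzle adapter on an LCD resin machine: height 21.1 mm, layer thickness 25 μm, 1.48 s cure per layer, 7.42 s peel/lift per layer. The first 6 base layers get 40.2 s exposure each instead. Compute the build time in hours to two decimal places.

2.15 hours

Layer count = ceil(21.1 / 0.025) = 844.
Burn-in layers = 6 × (40.2 + 7.42) = 285.72 s.
Normal layers = 838 × (1.48 + 7.42), so 7458.2 s.
Total = 285.72 + 7458.2 = 7743.92 s = 2.15 hours.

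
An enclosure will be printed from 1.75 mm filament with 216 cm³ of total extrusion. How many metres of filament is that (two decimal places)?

Cross-section of 1.75 mm filament: π·(1.75/2)² = 2.4053 mm².
Length = 216 cm³ / 2.4053 mm² = 216000 / 2.4053 = 89801.69 mm = 89.80 m.

89.80 m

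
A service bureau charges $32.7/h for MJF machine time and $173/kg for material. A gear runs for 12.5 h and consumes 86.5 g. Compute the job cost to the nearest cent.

$423.71

Time charge: 32.7 × 12.5 → $408.75.
Feedstock cost = 173 × 86.5/1000, so $14.9645.
Total = 408.75 + 14.9645 = 423.7145 ≈ $423.71.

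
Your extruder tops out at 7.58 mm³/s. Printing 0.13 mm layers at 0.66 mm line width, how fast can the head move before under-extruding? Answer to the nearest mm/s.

Bead cross-section = 0.13 × 0.66, so 0.0858 mm².
v_max = Q/A = 7.58/0.0858 = 88.34 mm/s → 88 mm/s.

88 mm/s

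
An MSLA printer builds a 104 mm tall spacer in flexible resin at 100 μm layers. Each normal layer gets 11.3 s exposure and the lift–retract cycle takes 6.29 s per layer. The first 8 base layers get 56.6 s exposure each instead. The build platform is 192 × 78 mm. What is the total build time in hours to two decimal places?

5.18 hours

Layers = ⌈104/0.1⌉ = 1040.
Bottom layers: 8 × (56.6 + 6.29) → 503.12 s.
Remaining layers = 1032 × (11.3 + 6.29) = 18152.88 s.
Total = 503.12 + 18152.88 = 18656 s = 5.18 hours.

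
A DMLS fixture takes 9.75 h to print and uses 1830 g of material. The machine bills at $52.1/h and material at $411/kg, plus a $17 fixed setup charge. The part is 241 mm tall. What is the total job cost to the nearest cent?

$1277.11

Time charge = 52.1 × 9.75, so $507.975.
Material cost = 411 × 1830/1000 = $752.13.
Total = 507.975 + 752.13 + 17 = 1277.105 ≈ $1277.11.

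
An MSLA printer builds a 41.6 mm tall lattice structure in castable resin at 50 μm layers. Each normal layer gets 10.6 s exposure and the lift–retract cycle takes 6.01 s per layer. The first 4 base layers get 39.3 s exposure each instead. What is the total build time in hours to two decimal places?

3.87 hours

Layers = ⌈41.6/0.05⌉ = 832.
Base layers = 4 × (39.3 + 6.01), so 181.24 s.
Normal layers = 828 × (10.6 + 6.01) = 13753.08 s.
Sum: 181.24 + 13753.08 = 13934.32 s → 3.87 hours.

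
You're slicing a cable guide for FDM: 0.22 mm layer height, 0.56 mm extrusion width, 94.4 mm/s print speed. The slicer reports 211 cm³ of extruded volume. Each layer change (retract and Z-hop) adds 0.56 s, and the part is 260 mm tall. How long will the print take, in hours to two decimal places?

Bead cross-section: 0.22 × 0.56 → 0.1232 mm².
Toolpath length = 211 cm³ / 0.1232 mm² = 211000 / 0.1232 = 1712662.3 mm.
Extrusion time = 1712662.3 / 94.4 = 18142.6 s.
Number of layers: 260 / 0.22 → 1182 (rounded up).
Non-print overhead: 1182 × 0.56 → 661.92 s.
Altogether 18142.6 + 661.92 = 18804.52 s, i.e. 5.22 hours.

5.22 hours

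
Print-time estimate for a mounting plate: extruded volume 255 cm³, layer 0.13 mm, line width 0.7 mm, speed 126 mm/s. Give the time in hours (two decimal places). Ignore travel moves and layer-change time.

6.18 hours

Extrusion cross-section: 0.13 × 0.7 → 0.091 mm².
Toolpath length = 255 cm³ / 0.091 mm² = 255000 / 0.091 = 2802197.8 mm.
Extrusion time = 2802197.8 / 126, so 22239.7 s.
Converting: 22239.7 s = 6.18 hours.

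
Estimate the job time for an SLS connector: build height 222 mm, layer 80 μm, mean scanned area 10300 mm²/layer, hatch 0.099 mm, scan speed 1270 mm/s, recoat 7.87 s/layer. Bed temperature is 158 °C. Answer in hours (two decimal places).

Layers = ⌈222/0.08⌉ = 2775.
Hatch length per layer = 10300 / 0.099, so 104040.4 mm.
Scan time per layer: 104040.4 / 1270 → 81.9216 s.
Time per layer = 81.9216 + 7.87, so 89.7916 s.
Build time = 2775 × 89.7916 = 249171.69 s = 69.21 hours.

69.21 hours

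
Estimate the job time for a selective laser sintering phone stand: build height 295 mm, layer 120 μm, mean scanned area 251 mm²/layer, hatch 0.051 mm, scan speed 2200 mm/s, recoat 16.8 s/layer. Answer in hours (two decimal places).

Layers = ⌈295/0.12⌉ = 2459.
Hatch length per layer: 251 / 0.051 → 4921.6 mm.
Scan time per layer: 4921.6 / 2200 → 2.2371 s.
Time per layer = 2.2371 + 16.8, so 19.0371 s.
Build time = 2459 × 19.0371 = 46812.2289 s = 13.00 hours.

13.00 hours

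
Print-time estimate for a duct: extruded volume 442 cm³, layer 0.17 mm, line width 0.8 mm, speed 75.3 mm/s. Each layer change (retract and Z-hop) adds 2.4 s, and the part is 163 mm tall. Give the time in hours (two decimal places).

12.63 hours

Line area: 0.17 × 0.8 → 0.136 mm².
Total extruded path = 442000/0.136 = 3250000 mm.
Extrusion time = 3250000 / 75.3 = 43160.7 s.
Layers = ⌈163/0.17⌉ = 959.
Layer-change overhead = 959 × 2.4 = 2301.6 s.
Altogether 43160.7 + 2301.6 = 45462.3 s, i.e. 12.63 hours.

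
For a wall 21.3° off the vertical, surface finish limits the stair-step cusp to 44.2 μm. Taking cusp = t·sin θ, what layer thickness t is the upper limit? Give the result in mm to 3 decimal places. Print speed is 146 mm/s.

Layer height = cusp / sin(21.3°) = 0.0442 / 0.3633 = 0.122 mm.

0.122 mm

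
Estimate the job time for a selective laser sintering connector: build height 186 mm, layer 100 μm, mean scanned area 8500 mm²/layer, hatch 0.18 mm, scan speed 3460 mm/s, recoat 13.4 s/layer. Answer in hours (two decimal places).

13.97 hours

Layer count = ceil(186 / 0.1) = 1860.
Per-layer scan distance = 8500 / 0.18, so 47222.2 mm.
Laser time per layer: 47222.2 / 3460 → 13.648 s.
Time per layer: 13.648 + 13.4 → 27.048 s.
Build time = 1860 × 27.048 = 50309.28 s = 13.97 hours.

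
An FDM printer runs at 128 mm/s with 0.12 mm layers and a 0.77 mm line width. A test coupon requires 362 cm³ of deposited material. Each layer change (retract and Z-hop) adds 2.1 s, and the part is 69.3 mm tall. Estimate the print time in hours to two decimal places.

8.84 hours

Bead cross-section: 0.12 × 0.77 → 0.0924 mm².
Total extruded path = 362000/0.0924 = 3917748.9 mm.
Print-move time = 3917748.9 / 128, so 30607.4 s.
Number of layers: 69.3 / 0.12 → 578 (rounded up).
Non-print overhead = 578 × 2.1, so 1213.8 s.
Altogether 30607.4 + 1213.8 = 31821.2 s, i.e. 8.84 hours.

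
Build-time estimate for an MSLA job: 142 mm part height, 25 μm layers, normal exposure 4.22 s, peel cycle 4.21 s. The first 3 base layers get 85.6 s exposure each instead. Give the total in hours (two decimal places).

Layers = ⌈142/0.025⌉ = 5680.
Base layers = 3 × (85.6 + 4.21), so 269.43 s.
Remaining layers = 5677 × (4.22 + 4.21), so 47857.11 s.
Sum: 269.43 + 47857.11 = 48126.54 s → 13.37 hours.

13.37 hours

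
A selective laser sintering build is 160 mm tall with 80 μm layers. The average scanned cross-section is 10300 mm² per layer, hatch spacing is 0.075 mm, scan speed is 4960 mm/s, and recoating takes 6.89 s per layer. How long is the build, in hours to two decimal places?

19.21 hours

Layer count = ceil(160 / 0.08) = 2000.
Per-layer scan distance = 10300 / 0.075 = 137333.3 mm.
Scan time per layer = 137333.3 / 4960 = 27.6882 s.
Time per layer: 27.6882 + 6.89 → 34.5782 s.
2000 layers × 34.5782 s/layer = 69156.4 s, i.e. 19.21 hours.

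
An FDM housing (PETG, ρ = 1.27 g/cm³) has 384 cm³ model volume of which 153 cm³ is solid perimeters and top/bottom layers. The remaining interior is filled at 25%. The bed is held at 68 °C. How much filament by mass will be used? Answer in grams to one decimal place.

Volume inside the shell = 384 − 153 = 231 cm³.
Deposited infill = 0.25 × 231 = 57.75 cm³.
Total extruded = 153 + 57.75, so 210.75 cm³.
Mass: 210.75 × 1.27 → 267.6525 g.

267.7 g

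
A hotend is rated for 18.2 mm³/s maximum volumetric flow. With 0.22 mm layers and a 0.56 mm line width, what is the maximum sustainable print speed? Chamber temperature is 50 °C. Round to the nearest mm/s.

A = 0.22 × 0.56, so 0.1232 mm².
v_max = Q/A = 18.2/0.1232 = 147.73 mm/s → 148 mm/s.

148 mm/s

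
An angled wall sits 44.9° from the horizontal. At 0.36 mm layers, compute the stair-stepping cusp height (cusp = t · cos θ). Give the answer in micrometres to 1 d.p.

cos(44.9°) = 0.7083, so cusp = 0.36 × 0.7083 = 0.254988 mm → 255.0 μm.

255.0 μm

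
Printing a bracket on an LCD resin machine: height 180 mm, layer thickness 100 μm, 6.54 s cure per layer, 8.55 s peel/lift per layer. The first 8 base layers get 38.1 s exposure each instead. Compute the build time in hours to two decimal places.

Number of layers: 180 / 0.1 → 1800 (rounded up).
Bottom layers = 8 × (38.1 + 8.55) = 373.2 s.
Regular layers = 1792 × (6.54 + 8.55), so 27041.28 s.
Total = 373.2 + 27041.28 = 27414.48 s = 7.62 hours.

7.62 hours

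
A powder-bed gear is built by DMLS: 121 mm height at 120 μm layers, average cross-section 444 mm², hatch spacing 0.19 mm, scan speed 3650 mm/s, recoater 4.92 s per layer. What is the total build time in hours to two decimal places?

Layers = ⌈121/0.12⌉ = 1009.
Hatch length per layer: 444 / 0.19 → 2336.8 mm.
Per-layer scan time = 2336.8 / 3650, so 0.6402 s.
Time per layer = 0.6402 + 4.92 = 5.5602 s.
Build time = 1009 × 5.5602 = 5610.2418 s = 1.56 hours.

1.56 hours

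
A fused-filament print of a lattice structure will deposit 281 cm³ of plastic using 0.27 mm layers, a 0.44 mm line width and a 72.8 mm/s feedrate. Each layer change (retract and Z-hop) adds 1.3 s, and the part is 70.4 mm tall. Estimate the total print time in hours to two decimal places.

9.12 hours

Bead cross-section: 0.27 × 0.44 → 0.1188 mm².
Path length: 281000 mm³ / 0.1188 mm² → 2365319.9 mm.
Extrusion time: 2365319.9 / 72.8 → 32490.7 s.
Layers = ⌈70.4/0.27⌉ = 261.
Non-print overhead = 261 × 1.3 = 339.3 s.
Total = 32490.7 + 339.3 = 32830 s = 9.12 hours.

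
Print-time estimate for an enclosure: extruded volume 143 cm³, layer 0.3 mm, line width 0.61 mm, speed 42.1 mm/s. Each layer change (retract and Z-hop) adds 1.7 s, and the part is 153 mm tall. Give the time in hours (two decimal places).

Extrusion cross-section = 0.3 × 0.61 = 0.183 mm².
Total extruded path = 143000/0.183 = 781420.8 mm.
Time extruding = 781420.8 / 42.1, so 18561.1 s.
Layers = ⌈153/0.3⌉ = 510.
Z-hop total = 510 × 1.7, so 867 s.
Altogether 18561.1 + 867 = 19428.1 s, i.e. 5.40 hours.

5.40 hours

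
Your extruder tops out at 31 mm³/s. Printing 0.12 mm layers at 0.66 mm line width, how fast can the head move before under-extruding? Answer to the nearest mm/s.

391 mm/s

Bead cross-section = 0.12 × 0.66 = 0.0792 mm².
v_max = Q/A = 31/0.0792 = 391.41 mm/s → 391 mm/s.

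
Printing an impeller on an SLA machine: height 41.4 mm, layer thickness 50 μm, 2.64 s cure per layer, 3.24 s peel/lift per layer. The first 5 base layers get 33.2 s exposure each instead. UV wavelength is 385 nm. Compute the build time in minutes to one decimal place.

Layer count = ceil(41.4 / 0.05) = 828.
Base layers: 5 × (33.2 + 3.24) → 182.2 s.
Normal layers: 823 × (2.64 + 3.24) → 4839.24 s.
Sum: 182.2 + 4839.24 = 5021.44 s → 83.7 minutes.

83.7 minutes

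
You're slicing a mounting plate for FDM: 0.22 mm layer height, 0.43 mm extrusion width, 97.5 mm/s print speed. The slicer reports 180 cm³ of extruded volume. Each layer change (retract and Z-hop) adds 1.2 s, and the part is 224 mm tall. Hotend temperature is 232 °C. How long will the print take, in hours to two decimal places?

5.76 hours

Line area: 0.22 × 0.43 → 0.0946 mm².
Total extruded path = 180000/0.0946 = 1902748.4 mm.
Print-move time = 1902748.4 / 97.5, so 19515.4 s.
Layer count = ceil(224 / 0.22) = 1019.
Layer-change overhead = 1019 × 1.2 = 1222.8 s.
Altogether 19515.4 + 1222.8 = 20738.2 s, i.e. 5.76 hours.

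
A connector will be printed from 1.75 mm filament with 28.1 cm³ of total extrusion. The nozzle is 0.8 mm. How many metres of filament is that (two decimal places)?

Cross-section of 1.75 mm filament: π·(1.75/2)² = 2.4053 mm².
L = 28100 mm³ / 2.4053 mm² = 11682.53 mm, i.e. 11.68 m.

11.68 m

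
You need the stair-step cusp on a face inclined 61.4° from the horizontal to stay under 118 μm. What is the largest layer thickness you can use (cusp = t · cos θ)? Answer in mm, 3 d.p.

t = h_c / cos θ = 0.118 / 0.4787 = 0.247 mm.

0.247 mm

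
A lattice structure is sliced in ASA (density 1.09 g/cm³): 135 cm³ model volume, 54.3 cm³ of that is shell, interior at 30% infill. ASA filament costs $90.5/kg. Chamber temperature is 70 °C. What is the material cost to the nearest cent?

$7.74

Infill region = 135 − 54.3, so 80.7 cm³.
Infill volume: 0.30 × 80.7 → 24.21 cm³.
Total extruded = 54.3 + 24.21, so 78.51 cm³.
Mass: 78.51 × 1.09 → 85.5759 g.
Cost = 85.5759 g / 1000 × $90.5/kg = $7.74.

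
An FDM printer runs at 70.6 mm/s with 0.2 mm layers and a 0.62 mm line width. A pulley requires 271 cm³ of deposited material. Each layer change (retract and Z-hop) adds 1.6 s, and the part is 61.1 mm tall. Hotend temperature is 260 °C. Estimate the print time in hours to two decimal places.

8.73 hours

Extrusion cross-section = 0.2 × 0.62, so 0.124 mm².
Toolpath length = 271 cm³ / 0.124 mm² = 271000 / 0.124 = 2185483.9 mm.
Time extruding = 2185483.9 / 70.6 = 30955.9 s.
Layer count = ceil(61.1 / 0.2) = 306.
Layer-change overhead = 306 × 1.6 = 489.6 s.
Altogether 30955.9 + 489.6 = 31445.5 s, i.e. 8.73 hours.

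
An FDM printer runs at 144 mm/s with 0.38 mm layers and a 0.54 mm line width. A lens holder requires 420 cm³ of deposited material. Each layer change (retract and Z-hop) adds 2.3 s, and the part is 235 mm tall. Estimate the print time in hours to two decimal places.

4.34 hours

Extrusion cross-section = 0.38 × 0.54 = 0.2052 mm².
Toolpath length = 420 cm³ / 0.2052 mm² = 420000 / 0.2052 = 2046783.6 mm.
Extrusion time = 2046783.6 / 144 = 14213.8 s.
Number of layers: 235 / 0.38 → 619 (rounded up).
Z-hop total: 619 × 2.3 → 1423.7 s.
Total = 14213.8 + 1423.7 = 15637.5 s = 4.34 hours.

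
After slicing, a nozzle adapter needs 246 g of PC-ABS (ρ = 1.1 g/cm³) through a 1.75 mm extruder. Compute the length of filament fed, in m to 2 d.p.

Volume = 246 g / 1.1 g·cm⁻³ = 223.6364 cm³ = 223636.4 mm³.
Cross-section of 1.75 mm filament: π·(1.75/2)² = 2.4053 mm².
L = V/A = 223636.4/2.4053 = 92976.51 mm → 92.98 m.

92.98 m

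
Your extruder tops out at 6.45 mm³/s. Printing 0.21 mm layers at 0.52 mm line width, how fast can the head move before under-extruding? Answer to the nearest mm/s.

59 mm/s

Extrusion cross-section = 0.21 × 0.52 = 0.1092 mm².
v_max = Q/A = 6.45/0.1092 = 59.07 mm/s → 59 mm/s.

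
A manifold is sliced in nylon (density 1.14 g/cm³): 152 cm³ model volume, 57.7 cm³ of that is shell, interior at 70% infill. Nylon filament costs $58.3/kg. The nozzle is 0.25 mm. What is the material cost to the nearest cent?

$8.22

Interior volume = 152 − 57.7, so 94.3 cm³.
Infill deposited: 0.70 × 94.3 → 66.01 cm³.
Deposited volume: 57.7 + 66.01 → 123.71 cm³.
Mass: 123.71 × 1.14 → 141.0294 g.
Cost = 141.0294 g / 1000 × $58.3/kg = $8.22.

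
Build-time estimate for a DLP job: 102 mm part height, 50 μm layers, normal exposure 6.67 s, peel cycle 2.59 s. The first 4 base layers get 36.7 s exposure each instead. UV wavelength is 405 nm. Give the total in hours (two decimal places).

Number of layers: 102 / 0.05 → 2040 (rounded up).
Bottom layers: 4 × (36.7 + 2.59) → 157.16 s.
Remaining layers = 2036 × (6.67 + 2.59) = 18853.36 s.
Total = 157.16 + 18853.36 = 19010.52 s = 5.28 hours.

5.28 hours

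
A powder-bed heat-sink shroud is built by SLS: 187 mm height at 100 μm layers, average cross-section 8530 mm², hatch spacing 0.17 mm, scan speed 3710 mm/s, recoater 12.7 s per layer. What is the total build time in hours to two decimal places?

13.62 hours

Layer count = ceil(187 / 0.1) = 1870.
Scan path per layer: 8530 / 0.17 → 50176.5 mm.
Per-layer scan time: 50176.5 / 3710 → 13.5247 s.
Layer cycle: 13.5247 + 12.7 → 26.2247 s.
1870 layers × 26.2247 s/layer = 49040.189 s, i.e. 13.62 hours.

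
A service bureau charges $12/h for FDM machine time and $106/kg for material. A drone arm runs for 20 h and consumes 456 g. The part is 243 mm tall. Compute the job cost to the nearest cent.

$288.34

Machine cost: 12 × 20 → $240.00.
Material cost: 106 × 456/1000 → $48.336.
Job cost: 240.00 + 48.336 = 288.336 ≈ $288.34.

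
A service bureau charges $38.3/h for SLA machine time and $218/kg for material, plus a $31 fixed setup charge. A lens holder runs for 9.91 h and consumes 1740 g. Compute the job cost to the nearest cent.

$789.87

Machine-time cost = 38.3 × 9.91, so $379.553.
Material charge: 218 × 1740/1000 → $379.32.
Total = 379.553 + 379.32 + 31 = 789.873 ≈ $789.87.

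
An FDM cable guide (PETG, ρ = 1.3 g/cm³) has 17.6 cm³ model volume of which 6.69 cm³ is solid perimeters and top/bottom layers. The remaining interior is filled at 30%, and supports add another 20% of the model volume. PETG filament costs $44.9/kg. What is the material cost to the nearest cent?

$0.79

Volume inside the shell: 17.6 − 6.69 → 10.91 cm³.
Infill volume = 0.30 × 10.91, so 3.273 cm³.
Support = 0.20 × 17.6, so 3.52 cm³.
Total extruded = 6.69 + 3.273 + 3.52 = 13.483 cm³.
Mass: 13.483 × 1.3 → 17.5279 g.
At $44.9/kg: 17.5279/1000 × 44.9 = $0.79.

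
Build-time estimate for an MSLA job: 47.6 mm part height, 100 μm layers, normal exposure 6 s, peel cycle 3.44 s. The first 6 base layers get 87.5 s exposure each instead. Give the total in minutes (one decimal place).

83.0 minutes

Number of layers: 47.6 / 0.1 → 476 (rounded up).
Base layers = 6 × (87.5 + 3.44) = 545.64 s.
Normal layers: 470 × (6 + 3.44) → 4436.8 s.
Sum: 545.64 + 4436.8 = 4982.44 s → 83.0 minutes.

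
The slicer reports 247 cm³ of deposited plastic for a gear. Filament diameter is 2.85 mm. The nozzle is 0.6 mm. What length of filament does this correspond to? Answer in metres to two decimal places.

Filament cross-section = π × (2.85/2)² = 6.3794 mm².
L = 247000 mm³ / 6.3794 mm² = 38718.37 mm, i.e. 38.72 m.

38.72 m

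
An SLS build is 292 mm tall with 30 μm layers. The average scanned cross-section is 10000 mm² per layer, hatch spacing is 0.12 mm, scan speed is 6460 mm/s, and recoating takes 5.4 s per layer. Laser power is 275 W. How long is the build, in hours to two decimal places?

Layer count = ceil(292 / 0.03) = 9734.
Scan path per layer = 10000 / 0.12 = 83333.3 mm.
Laser time per layer = 83333.3 / 6460 = 12.8999 s.
Time per layer = 12.8999 + 5.4, so 18.2999 s.
Build time = 9734 × 18.2999 = 178131.2266 s = 49.48 hours.

49.48 hours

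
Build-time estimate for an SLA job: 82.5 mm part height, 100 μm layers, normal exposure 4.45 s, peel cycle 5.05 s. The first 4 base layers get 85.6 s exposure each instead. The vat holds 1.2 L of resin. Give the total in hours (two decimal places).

Number of layers: 82.5 / 0.1 → 825 (rounded up).
Base layers = 4 × (85.6 + 5.05) = 362.6 s.
Normal layers: 821 × (4.45 + 5.05) → 7799.5 s.
Total = 362.6 + 7799.5 = 8162.1 s = 2.27 hours.

2.27 hours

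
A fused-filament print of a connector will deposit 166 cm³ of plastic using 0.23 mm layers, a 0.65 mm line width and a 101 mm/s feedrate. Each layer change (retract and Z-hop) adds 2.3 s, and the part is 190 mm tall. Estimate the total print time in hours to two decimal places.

3.58 hours

Line area: 0.23 × 0.65 → 0.1495 mm².
Toolpath length = 166 cm³ / 0.1495 mm² = 166000 / 0.1495 = 1110367.9 mm.
Time extruding = 1110367.9 / 101, so 10993.7 s.
Layer count = ceil(190 / 0.23) = 827.
Layer-change overhead: 827 × 2.3 → 1902.1 s.
Altogether 10993.7 + 1902.1 = 12895.8 s, i.e. 3.58 hours.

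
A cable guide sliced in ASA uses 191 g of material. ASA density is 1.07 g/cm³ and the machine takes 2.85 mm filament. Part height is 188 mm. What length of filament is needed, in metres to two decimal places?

Volume = 191 g / 1.07 g·cm⁻³ = 178.5047 cm³ = 178504.7 mm³.
Filament cross-section = π × (2.85/2)² = 6.3794 mm².
Length = 178504.7 / 6.3794 = 27981.42 mm = 27.98 m.

27.98 m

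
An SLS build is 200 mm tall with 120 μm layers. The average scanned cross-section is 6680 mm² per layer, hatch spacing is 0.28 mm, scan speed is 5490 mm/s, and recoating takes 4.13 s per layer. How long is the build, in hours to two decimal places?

3.92 hours

Layers = ⌈200/0.12⌉ = 1667.
Scan path per layer: 6680 / 0.28 → 23857.1 mm.
Scan time per layer = 23857.1 / 5490, so 4.3456 s.
Per-layer time: 4.3456 + 4.13 → 8.4756 s.
Total: 1667 × 8.4756 s = 14128.8252 s → 3.92 hours.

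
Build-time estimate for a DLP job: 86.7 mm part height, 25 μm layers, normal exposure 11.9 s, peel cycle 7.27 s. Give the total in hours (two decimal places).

18.47 hours

Number of layers: 86.7 / 0.025 → 3468 (rounded up).
Cycle time = 11.9 + 7.27 = 19.17 s.
Total = 3468 × 19.17 = 66481.56 s = 18.47 hours.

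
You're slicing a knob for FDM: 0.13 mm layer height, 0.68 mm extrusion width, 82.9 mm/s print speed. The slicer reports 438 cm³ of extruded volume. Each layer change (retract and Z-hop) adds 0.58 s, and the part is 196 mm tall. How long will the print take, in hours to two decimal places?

16.85 hours

Bead cross-section = 0.13 × 0.68 = 0.0884 mm².
Toolpath length = 438 cm³ / 0.0884 mm² = 438000 / 0.0884 = 4954751.1 mm.
Print-move time: 4954751.1 / 82.9 → 59767.8 s.
Number of layers: 196 / 0.13 → 1508 (rounded up).
Non-print overhead = 1508 × 0.58 = 874.64 s.
Altogether 59767.8 + 874.64 = 60642.44 s, i.e. 16.85 hours.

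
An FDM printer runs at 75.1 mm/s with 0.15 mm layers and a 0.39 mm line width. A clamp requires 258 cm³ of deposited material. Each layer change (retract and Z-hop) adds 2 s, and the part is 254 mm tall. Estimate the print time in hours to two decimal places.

17.25 hours

Bead cross-section = 0.15 × 0.39 = 0.0585 mm².
Toolpath length = 258 cm³ / 0.0585 mm² = 258000 / 0.0585 = 4410256.4 mm.
Extrusion time = 4410256.4 / 75.1, so 58725.1 s.
Layers = ⌈254/0.15⌉ = 1694.
Layer-change overhead: 1694 × 2 → 3388 s.
Total = 58725.1 + 3388 = 62113.1 s = 17.25 hours.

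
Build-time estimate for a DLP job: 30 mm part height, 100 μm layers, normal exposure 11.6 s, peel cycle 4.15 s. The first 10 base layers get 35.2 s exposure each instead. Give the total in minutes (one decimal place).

Number of layers: 30 / 0.1 → 300 (rounded up).
Bottom layers = 10 × (35.2 + 4.15) = 393.5 s.
Remaining layers = 290 × (11.6 + 4.15), so 4567.5 s.
Sum: 393.5 + 4567.5 = 4961 s → 82.7 minutes.

82.7 minutes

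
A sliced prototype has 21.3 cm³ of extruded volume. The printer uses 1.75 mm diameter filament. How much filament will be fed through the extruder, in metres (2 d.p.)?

8.86 m

Cross-section of 1.75 mm filament: π·(1.75/2)² = 2.4053 mm².
Length = 21.3 cm³ / 2.4053 mm² = 21300 / 2.4053 = 8855.44 mm = 8.86 m.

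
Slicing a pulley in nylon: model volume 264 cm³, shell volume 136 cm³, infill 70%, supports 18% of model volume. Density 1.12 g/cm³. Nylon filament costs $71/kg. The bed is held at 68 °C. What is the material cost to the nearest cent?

$21.72

Interior volume = 264 − 136, so 128 cm³.
Infill volume = 0.70 × 128 = 89.6 cm³.
Support: 0.18 × 264 → 47.52 cm³.
Total extruded = 136 + 89.6 + 47.52 = 273.12 cm³.
Mass: 273.12 × 1.12 → 305.8944 g.
Cost = 305.8944 g / 1000 × $71/kg = $21.72.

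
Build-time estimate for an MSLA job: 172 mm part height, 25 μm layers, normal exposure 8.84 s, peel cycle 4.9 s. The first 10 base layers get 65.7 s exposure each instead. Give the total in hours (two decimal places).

Layer count = ceil(172 / 0.025) = 6880.
Bottom layers = 10 × (65.7 + 4.9), so 706 s.
Regular layers: 6870 × (8.84 + 4.9) → 94393.8 s.
Total = 706 + 94393.8 = 95099.8 s = 26.42 hours.

26.42 hours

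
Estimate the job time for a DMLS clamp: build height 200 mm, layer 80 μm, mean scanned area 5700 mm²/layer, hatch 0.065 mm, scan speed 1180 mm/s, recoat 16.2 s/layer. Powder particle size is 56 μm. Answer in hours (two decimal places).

Number of layers: 200 / 0.08 → 2500 (rounded up).
Hatch length per layer = 5700 / 0.065, so 87692.3 mm.
Per-layer scan time: 87692.3 / 1180 → 74.3155 s.
Per-layer time: 74.3155 + 16.2 → 90.5155 s.
2500 layers × 90.5155 s/layer = 226288.75 s, i.e. 62.86 hours.

62.86 hours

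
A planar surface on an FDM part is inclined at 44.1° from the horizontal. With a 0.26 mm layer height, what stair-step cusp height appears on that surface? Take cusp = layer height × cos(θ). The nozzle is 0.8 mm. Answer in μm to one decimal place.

h_c = t·cos θ = 0.26 × 0.7181 = 0.186706 mm (186.7 μm).

186.7 μm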